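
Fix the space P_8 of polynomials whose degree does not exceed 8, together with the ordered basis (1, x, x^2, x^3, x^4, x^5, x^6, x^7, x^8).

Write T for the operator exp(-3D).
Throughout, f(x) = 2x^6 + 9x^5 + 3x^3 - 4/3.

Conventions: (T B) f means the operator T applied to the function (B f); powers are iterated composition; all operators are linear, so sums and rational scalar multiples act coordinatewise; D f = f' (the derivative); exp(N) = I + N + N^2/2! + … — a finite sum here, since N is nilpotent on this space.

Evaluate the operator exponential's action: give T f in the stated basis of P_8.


order-1 term: -36x^5 - 135x^4 - 27x^2
order-2 term: 270x^4 + 810x^3 + 81x
order-3 term: -1080x^3 - 2430x^2 - 81
order-4 term: 2430x^2 + 3645x
order-5 term: -2916x - 2187
order-6 term: 1458
the series for exp(-3D) f terminates at order 6
exp(-3D) f = 2x^6 - 27x^5 + 135x^4 - 267x^3 - 27x^2 + 810x - 2434/3

the image equals g(x) = 2x^6 - 27x^5 + 135x^4 - 267x^3 - 27x^2 + 810x - 2434/3


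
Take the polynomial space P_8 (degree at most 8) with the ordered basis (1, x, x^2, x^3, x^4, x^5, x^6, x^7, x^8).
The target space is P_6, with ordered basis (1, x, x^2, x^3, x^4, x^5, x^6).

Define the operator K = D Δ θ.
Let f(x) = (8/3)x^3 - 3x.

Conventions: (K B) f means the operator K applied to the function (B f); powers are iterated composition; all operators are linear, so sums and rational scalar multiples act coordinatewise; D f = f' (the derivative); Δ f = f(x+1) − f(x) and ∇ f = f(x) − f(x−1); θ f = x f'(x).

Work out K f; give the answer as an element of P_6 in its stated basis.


the result is g(x) = 48x + 24

θ f = 8x^3 - 3x
Δ θ f = 24x^2 + 24x + 5
D Δ θ f = 48x + 24


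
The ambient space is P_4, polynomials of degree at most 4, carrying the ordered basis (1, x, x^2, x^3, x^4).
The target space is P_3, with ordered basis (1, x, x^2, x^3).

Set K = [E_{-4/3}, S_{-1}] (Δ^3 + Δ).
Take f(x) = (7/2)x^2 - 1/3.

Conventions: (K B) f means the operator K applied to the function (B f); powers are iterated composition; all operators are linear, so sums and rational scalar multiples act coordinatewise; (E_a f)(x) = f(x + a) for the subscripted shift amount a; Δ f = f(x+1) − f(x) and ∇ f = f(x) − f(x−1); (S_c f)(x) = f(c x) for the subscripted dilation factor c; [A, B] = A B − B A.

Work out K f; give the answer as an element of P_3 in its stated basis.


Δ f = 7x + 7/2
Δ Δ f = 7
Δ Δ Δ f = 0
Δ f = 7x + 7/2
(Δ^3 + Δ) f = 7x + 7/2
S_{-1} (Δ^3 + Δ) f = -7x + 7/2
E_{-4/3} S_{-1} (Δ^3 + Δ) f = -7x + 77/6
E_{-4/3} (Δ^3 + Δ) f = 7x - 35/6
S_{-1} E_{-4/3} (Δ^3 + Δ) f = -7x - 35/6
[E_{-4/3}, S_{-1}] (Δ^3 + Δ) f = 56/3

the image equals g(x) = 56/3


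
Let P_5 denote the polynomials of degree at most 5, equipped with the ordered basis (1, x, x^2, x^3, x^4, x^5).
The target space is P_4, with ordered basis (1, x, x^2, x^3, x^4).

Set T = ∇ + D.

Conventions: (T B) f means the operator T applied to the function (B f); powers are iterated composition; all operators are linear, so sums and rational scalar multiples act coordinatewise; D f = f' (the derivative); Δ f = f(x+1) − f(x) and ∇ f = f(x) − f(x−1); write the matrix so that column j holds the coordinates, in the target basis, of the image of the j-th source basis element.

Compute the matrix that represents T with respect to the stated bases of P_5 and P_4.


the matrix is [[0, 2, -1, 1, -1, 1]; [0, 0, 4, -3, 4, -5]; [0, 0, 0, 6, -6, 10]; [0, 0, 0, 0, 8, -10]; [0, 0, 0, 0, 0, 10]] (rows listed top to bottom)

image of 1: 0
image of x: 2
image of x^2: 4x - 1
image of x^3: 6x^2 - 3x + 1
image of x^4: 8x^3 - 6x^2 + 4x - 1
image of x^5: 10x^4 - 10x^3 + 10x^2 - 5x + 1
each image's coordinates form column j of the matrix


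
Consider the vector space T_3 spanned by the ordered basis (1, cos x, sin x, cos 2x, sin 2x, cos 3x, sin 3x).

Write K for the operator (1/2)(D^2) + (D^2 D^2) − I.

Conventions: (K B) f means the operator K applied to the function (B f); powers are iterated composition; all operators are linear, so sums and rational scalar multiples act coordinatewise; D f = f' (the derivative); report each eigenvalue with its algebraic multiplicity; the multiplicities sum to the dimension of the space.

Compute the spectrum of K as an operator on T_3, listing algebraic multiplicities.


image of 1: -1
image of cos x: -(1/2)cos x
image of sin x: -(1/2)sin x
image of cos 2x: 13cos 2x
image of sin 2x: 13sin 2x
image of cos 3x: (151/2)cos 3x
image of sin 3x: (151/2)sin 3x
the matrix is diagonal; its diagonal is (-1, -1/2, -1/2, 13, 13, 151/2, 151/2)
for a triangular matrix the eigenvalues are the diagonal entries, with algebraic multiplicity their repetition count

λ = -1 (multiplicity 1), λ = -1/2 (multiplicity 2), λ = 13 (multiplicity 2), λ = 151/2 (multiplicity 2)


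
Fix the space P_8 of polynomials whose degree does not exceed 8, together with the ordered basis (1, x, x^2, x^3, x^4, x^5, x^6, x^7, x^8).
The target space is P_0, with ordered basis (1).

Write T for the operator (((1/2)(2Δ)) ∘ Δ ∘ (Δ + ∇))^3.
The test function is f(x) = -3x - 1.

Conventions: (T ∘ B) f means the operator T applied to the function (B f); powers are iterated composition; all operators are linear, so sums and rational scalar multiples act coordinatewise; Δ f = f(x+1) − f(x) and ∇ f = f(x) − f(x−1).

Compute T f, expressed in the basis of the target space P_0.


the result is g(x) = 0

Δ f = -3
∇ f = -3
(Δ + ∇) f = -6
Δ (Δ + ∇) f = 0
Δ Δ (Δ + ∇) f = 0
(2Δ) Δ (Δ + ∇) f = 0
((1/2)(2Δ)) Δ (Δ + ∇) f = 0
Δ (((1/2)(2Δ)) ∘ Δ ∘ (Δ + ∇)) f = 0
∇ (((1/2)(2Δ)) ∘ Δ ∘ (Δ + ∇)) f = 0
(Δ + ∇) (((1/2)(2Δ)) ∘ Δ ∘ (Δ + ∇)) f = 0
Δ (Δ + ∇) (((1/2)(2Δ)) ∘ Δ ∘ (Δ + ∇)) f = 0
Δ Δ (Δ + ∇) (((1/2)(2Δ)) ∘ Δ ∘ (Δ + ∇)) f = 0
(2Δ) Δ (Δ + ∇) (((1/2)(2Δ)) ∘ Δ ∘ (Δ + ∇)) f = 0
((1/2)(2Δ)) Δ (Δ + ∇) (((1/2)(2Δ)) ∘ Δ ∘ (Δ + ∇)) f = 0
Δ (((1/2)(2Δ)) ∘ Δ ∘ (Δ + ∇)) (((1/2)(2Δ)) ∘ Δ ∘ (Δ + ∇)) f = 0
∇ (((1/2)(2Δ)) ∘ Δ ∘ (Δ + ∇)) (((1/2)(2Δ)) ∘ Δ ∘ (Δ + ∇)) f = 0
(Δ + ∇) (((1/2)(2Δ)) ∘ Δ ∘ (Δ + ∇)) (((1/2)(2Δ)) ∘ Δ ∘ (Δ + ∇)) f = 0
Δ (Δ + ∇) (((1/2)(2Δ)) ∘ Δ ∘ (Δ + ∇)) (((1/2)(2Δ)) ∘ Δ ∘ (Δ + ∇)) f = 0
Δ Δ (Δ + ∇) (((1/2)(2Δ)) ∘ Δ ∘ (Δ + ∇)) (((1/2)(2Δ)) ∘ Δ ∘ (Δ + ∇)) f = 0
(2Δ) Δ (Δ + ∇) (((1/2)(2Δ)) ∘ Δ ∘ (Δ + ∇)) (((1/2)(2Δ)) ∘ Δ ∘ (Δ + ∇)) f = 0
((1/2)(2Δ)) Δ (Δ + ∇) (((1/2)(2Δ)) ∘ Δ ∘ (Δ + ∇)) (((1/2)(2Δ)) ∘ Δ ∘ (Δ + ∇)) f = 0


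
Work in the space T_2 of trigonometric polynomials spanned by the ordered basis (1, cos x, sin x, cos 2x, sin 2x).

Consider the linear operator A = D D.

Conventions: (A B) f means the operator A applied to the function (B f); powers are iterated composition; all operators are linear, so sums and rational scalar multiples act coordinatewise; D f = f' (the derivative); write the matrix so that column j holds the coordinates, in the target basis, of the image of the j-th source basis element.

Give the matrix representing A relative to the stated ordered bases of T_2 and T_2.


the matrix is [[0, 0, 0, 0, 0]; [0, -1, 0, 0, 0]; [0, 0, -1, 0, 0]; [0, 0, 0, -4, 0]; [0, 0, 0, 0, -4]] (rows listed top to bottom)

image of 1: 0
image of cos x: -cos x
image of sin x: -sin x
image of cos 2x: -4cos 2x
image of sin 2x: -4sin 2x
each image's coordinates form column j of the matrix


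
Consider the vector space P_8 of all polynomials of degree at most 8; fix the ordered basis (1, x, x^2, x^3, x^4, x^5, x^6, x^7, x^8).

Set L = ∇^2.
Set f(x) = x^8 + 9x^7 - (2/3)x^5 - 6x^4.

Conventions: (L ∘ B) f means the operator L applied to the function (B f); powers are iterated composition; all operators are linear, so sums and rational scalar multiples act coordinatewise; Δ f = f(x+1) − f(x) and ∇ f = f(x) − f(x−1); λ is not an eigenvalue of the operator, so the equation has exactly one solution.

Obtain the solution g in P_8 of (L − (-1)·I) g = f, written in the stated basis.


write g with unknown coordinates in the stated basis and equate coefficients in (L − (-1)·I) g = f
solving from the highest basis element down gives g = x^8 + 9x^7 - 56x^6 - (128/3)x^5 + 2584x^4 - (25790/3)x^3 - 17874x^2 + (310814/3)x - 48936
check: L g = 56x^6 + 42x^5 - 2590x^4 + (25790/3)x^3 + 17874x^2 - (310814/3)x + 48936
so L g − (-1)·g = x^8 + 9x^7 - (2/3)x^5 - 6x^4 = f ✓

the image equals g(x) = x^8 + 9x^7 - 56x^6 - (128/3)x^5 + 2584x^4 - (25790/3)x^3 - 17874x^2 + (310814/3)x - 48936


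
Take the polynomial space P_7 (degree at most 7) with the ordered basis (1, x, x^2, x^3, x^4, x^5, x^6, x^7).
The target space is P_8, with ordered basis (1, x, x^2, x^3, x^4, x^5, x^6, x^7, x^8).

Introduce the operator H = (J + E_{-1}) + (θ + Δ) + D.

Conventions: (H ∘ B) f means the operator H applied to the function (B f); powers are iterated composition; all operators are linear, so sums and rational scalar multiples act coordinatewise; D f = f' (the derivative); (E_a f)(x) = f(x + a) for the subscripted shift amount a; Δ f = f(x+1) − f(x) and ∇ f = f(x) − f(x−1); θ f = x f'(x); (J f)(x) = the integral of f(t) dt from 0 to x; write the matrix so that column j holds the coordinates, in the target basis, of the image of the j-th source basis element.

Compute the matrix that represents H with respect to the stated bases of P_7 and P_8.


the matrix is [[1, 1, 2, 0, 2, 0, 2, 0]; [1, 2, 2, 6, 0, 10, 0, 14]; [0, 1/2, 3, 3, 12, 0, 30, 0]; [0, 0, 1/3, 4, 4, 20, 0, 70]; [0, 0, 0, 1/4, 5, 5, 30, 0]; [0, 0, 0, 0, 1/5, 6, 6, 42]; [0, 0, 0, 0, 0, 1/6, 7, 7]; [0, 0, 0, 0, 0, 0, 1/7, 8]; [0, 0, 0, 0, 0, 0, 0, 1/8]] (rows listed top to bottom)

image of 1: x + 1
image of x: (1/2)x^2 + 2x + 1
image of x^2: (1/3)x^3 + 3x^2 + 2x + 2
image of x^3: (1/4)x^4 + 4x^3 + 3x^2 + 6x
image of x^4: (1/5)x^5 + 5x^4 + 4x^3 + 12x^2 + 2
image of x^5: (1/6)x^6 + 6x^5 + 5x^4 + 20x^3 + 10x
image of x^6: (1/7)x^7 + 7x^6 + 6x^5 + 30x^4 + 30x^2 + 2
image of x^7: (1/8)x^8 + 8x^7 + 7x^6 + 42x^5 + 70x^3 + 14x
each image's coordinates form column j of the matrix


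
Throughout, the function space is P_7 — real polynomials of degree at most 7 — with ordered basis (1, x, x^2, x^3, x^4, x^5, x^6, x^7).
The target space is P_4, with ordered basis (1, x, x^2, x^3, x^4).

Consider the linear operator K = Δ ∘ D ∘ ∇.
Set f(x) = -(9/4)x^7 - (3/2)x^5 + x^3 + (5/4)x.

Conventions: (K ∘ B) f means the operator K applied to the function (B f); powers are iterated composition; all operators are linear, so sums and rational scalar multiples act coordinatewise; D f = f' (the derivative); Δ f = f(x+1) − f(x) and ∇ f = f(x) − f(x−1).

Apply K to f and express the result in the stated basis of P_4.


the image equals g(x) = -(945/2)x^4 - (1125/2)x^2 - 81/2

∇ f = -(63/4)x^6 + (189/4)x^5 - (345/4)x^4 + (375/4)x^3 - (237/4)x^2 + (81/4)x - 3/2
D ∇ f = -(189/2)x^5 + (945/4)x^4 - 345x^3 + (1125/4)x^2 - (237/2)x + 81/4
Δ D ∇ f = -(945/2)x^4 - (1125/2)x^2 - 81/2


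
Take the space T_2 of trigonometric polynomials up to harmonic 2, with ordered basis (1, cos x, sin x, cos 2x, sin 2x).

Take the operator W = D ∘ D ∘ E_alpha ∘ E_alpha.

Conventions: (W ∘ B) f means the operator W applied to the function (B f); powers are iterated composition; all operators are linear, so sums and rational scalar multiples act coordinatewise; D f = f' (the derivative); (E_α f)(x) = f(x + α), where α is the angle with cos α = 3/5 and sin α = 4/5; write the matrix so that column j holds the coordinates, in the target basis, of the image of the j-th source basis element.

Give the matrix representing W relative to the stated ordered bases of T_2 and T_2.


the matrix is [[0, 0, 0, 0, 0]; [0, 7/25, -24/25, 0, 0]; [0, 24/25, 7/25, 0, 0]; [0, 0, 0, 2108/625, 1344/625]; [0, 0, 0, -1344/625, 2108/625]] (rows listed top to bottom)

image of 1: 0
image of cos x: (7/25)cos x + (24/25)sin x
image of sin x: -(24/25)cos x + (7/25)sin x
image of cos 2x: (2108/625)cos 2x - (1344/625)sin 2x
image of sin 2x: (1344/625)cos 2x + (2108/625)sin 2x
each image's coordinates form column j of the matrix


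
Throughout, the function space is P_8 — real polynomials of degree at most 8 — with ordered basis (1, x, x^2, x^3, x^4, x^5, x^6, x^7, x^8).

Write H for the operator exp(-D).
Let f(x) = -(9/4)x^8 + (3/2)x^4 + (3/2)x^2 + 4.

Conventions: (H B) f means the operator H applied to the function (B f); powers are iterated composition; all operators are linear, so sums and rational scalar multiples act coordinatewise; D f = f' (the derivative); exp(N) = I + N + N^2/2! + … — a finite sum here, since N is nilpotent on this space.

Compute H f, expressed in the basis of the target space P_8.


order-1 term: 18x^7 - 6x^3 - 3x
order-2 term: -63x^6 + 9x^2 + 3/2
order-3 term: 126x^5 - 6x
order-4 term: -(315/2)x^4 + 3/2
order-5 term: 126x^3
order-6 term: -63x^2
order-7 term: 18x
order-8 term: -9/4
the series for exp(-D) f terminates at order 8
exp(-D) f = -(9/4)x^8 + 18x^7 - 63x^6 + 126x^5 - 156x^4 + 120x^3 - (105/2)x^2 + 9x + 19/4

the result is g(x) = -(9/4)x^8 + 18x^7 - 63x^6 + 126x^5 - 156x^4 + 120x^3 - (105/2)x^2 + 9x + 19/4


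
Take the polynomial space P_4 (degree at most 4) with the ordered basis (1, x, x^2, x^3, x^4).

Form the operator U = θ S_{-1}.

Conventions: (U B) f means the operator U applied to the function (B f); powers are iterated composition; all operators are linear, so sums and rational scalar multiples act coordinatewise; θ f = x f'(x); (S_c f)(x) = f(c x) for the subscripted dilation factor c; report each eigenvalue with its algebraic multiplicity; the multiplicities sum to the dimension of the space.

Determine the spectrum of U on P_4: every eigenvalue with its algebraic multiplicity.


image of 1: 0
image of x: -x
image of x^2: 2x^2
image of x^3: -3x^3
image of x^4: 4x^4
the matrix is upper triangular; its diagonal is (0, -1, 2, -3, 4)
for a triangular matrix the eigenvalues are the diagonal entries, with algebraic multiplicity their repetition count

λ = -3 (multiplicity 1), λ = -1 (multiplicity 1), λ = 0 (multiplicity 1), λ = 2 (multiplicity 1), λ = 4 (multiplicity 1)


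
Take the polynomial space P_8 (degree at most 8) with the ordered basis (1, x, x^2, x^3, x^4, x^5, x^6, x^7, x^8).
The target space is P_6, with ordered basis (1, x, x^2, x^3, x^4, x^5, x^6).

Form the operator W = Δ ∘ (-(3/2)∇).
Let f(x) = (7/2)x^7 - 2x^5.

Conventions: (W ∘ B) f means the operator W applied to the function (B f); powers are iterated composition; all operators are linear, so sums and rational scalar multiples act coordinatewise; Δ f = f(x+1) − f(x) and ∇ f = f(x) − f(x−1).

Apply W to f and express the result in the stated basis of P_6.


the image equals g(x) = -(441/2)x^5 - (615/2)x^3 - (87/2)x

∇ f = (49/2)x^6 - (147/2)x^5 + (225/2)x^4 - (205/2)x^3 + (107/2)x^2 - (29/2)x + 3/2
(-(3/2)∇) f = -(147/4)x^6 + (441/4)x^5 - (675/4)x^4 + (615/4)x^3 - (321/4)x^2 + (87/4)x - 9/4
Δ (-(3/2)∇) f = -(441/2)x^5 - (615/2)x^3 - (87/2)x


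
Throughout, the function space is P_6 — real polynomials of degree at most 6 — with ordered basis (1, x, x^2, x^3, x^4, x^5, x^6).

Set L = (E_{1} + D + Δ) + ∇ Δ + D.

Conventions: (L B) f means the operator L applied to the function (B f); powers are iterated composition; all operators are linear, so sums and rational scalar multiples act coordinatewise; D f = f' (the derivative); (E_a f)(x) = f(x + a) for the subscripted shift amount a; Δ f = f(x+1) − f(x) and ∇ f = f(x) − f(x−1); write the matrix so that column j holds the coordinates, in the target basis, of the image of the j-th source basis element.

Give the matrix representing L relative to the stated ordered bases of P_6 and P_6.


the matrix is [[1, 4, 4, 2, 4, 2, 4]; [0, 1, 8, 12, 8, 20, 12]; [0, 0, 1, 12, 24, 20, 60]; [0, 0, 0, 1, 16, 40, 40]; [0, 0, 0, 0, 1, 20, 60]; [0, 0, 0, 0, 0, 1, 24]; [0, 0, 0, 0, 0, 0, 1]] (rows listed top to bottom)

image of 1: 1
image of x: x + 4
image of x^2: x^2 + 8x + 4
image of x^3: x^3 + 12x^2 + 12x + 2
image of x^4: x^4 + 16x^3 + 24x^2 + 8x + 4
image of x^5: x^5 + 20x^4 + 40x^3 + 20x^2 + 20x + 2
image of x^6: x^6 + 24x^5 + 60x^4 + 40x^3 + 60x^2 + 12x + 4
each image's coordinates form column j of the matrix


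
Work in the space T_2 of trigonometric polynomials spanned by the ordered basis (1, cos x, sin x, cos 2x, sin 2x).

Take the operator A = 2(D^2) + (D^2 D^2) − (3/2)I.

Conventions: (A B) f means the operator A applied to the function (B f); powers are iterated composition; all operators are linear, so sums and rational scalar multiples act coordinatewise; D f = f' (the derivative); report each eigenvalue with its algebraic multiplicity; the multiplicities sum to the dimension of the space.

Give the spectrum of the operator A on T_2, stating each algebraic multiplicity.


image of 1: -3/2
image of cos x: -(5/2)cos x
image of sin x: -(5/2)sin x
image of cos 2x: (13/2)cos 2x
image of sin 2x: (13/2)sin 2x
the matrix is diagonal; its diagonal is (-3/2, -5/2, -5/2, 13/2, 13/2)
for a triangular matrix the eigenvalues are the diagonal entries, with algebraic multiplicity their repetition count

λ = -5/2 (multiplicity 2), λ = -3/2 (multiplicity 1), λ = 13/2 (multiplicity 2)


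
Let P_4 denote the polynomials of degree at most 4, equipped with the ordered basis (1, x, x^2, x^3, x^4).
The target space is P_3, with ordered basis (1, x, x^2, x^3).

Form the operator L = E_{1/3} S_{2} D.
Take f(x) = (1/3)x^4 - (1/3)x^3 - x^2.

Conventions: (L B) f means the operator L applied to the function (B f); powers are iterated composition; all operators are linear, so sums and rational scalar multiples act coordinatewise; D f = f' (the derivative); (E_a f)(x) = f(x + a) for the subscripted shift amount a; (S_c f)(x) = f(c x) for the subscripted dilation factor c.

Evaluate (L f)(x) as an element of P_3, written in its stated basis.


g(x) = (32/3)x^3 + (20/3)x^2 - (28/9)x - 112/81

D f = (4/3)x^3 - x^2 - 2x
S_{2} D f = (32/3)x^3 - 4x^2 - 4x
E_{1/3} S_{2} D f = (32/3)x^3 + (20/3)x^2 - (28/9)x - 112/81


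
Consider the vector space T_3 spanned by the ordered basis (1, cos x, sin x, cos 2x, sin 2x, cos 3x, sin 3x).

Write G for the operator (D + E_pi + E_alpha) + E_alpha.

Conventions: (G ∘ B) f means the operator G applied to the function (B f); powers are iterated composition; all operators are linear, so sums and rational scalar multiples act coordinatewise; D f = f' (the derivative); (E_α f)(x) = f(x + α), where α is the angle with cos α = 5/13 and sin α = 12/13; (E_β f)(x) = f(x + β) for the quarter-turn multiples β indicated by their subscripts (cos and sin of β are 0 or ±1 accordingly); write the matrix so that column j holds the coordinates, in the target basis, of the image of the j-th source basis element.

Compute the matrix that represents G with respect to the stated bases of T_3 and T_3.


image of 1: 3
image of cos x: -(3/13)cos x - (37/13)sin x
image of sin x: (37/13)cos x - (3/13)sin x
image of cos 2x: -(69/169)cos 2x - (578/169)sin 2x
image of sin 2x: (578/169)cos 2x - (69/169)sin 2x
image of cos 3x: -(6267/2197)cos 3x - (4935/2197)sin 3x
image of sin 3x: (4935/2197)cos 3x - (6267/2197)sin 3x
each image's coordinates form column j of the matrix

the matrix is [[3, 0, 0, 0, 0, 0, 0]; [0, -3/13, 37/13, 0, 0, 0, 0]; [0, -37/13, -3/13, 0, 0, 0, 0]; [0, 0, 0, -69/169, 578/169, 0, 0]; [0, 0, 0, -578/169, -69/169, 0, 0]; [0, 0, 0, 0, 0, -6267/2197, 4935/2197]; [0, 0, 0, 0, 0, -4935/2197, -6267/2197]] (rows listed top to bottom)


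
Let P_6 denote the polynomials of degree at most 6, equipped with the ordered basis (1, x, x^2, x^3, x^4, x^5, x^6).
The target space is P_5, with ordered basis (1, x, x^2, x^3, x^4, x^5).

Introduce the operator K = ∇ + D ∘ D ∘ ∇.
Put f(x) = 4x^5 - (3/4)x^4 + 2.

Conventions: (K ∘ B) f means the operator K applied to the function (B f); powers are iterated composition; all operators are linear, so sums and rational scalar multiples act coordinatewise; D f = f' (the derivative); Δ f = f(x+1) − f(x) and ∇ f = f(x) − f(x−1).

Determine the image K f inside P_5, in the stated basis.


g(x) = 20x^4 - 43x^3 + (569/2)x^2 - 281x + 375/4

∇ f = 20x^4 - 43x^3 + (89/2)x^2 - 23x + 19/4
∇ f = 20x^4 - 43x^3 + (89/2)x^2 - 23x + 19/4
D ∇ f = 80x^3 - 129x^2 + 89x - 23
D D ∇ f = 240x^2 - 258x + 89
(∇ + D ∘ D ∘ ∇) f = 20x^4 - 43x^3 + (569/2)x^2 - 281x + 375/4


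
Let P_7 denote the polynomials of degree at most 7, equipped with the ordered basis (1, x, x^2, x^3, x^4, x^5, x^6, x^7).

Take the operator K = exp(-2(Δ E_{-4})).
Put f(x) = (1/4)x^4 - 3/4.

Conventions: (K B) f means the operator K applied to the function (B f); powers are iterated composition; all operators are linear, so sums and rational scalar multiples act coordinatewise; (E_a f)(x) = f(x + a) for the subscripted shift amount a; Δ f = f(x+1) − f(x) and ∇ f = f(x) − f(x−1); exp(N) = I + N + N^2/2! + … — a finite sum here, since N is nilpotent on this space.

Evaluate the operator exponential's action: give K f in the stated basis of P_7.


the image equals g(x) = (1/4)x^4 - 2x^3 + 27x^2 - 166x + 1879/4

order-1 term: -2x^3 + 21x^2 - 74x + 175/2
order-2 term: 6x^2 - 84x + 295
order-3 term: -8x + 84
order-4 term: 4
the series for exp(-2(Δ E_{-4})) f terminates at order 4
exp(-2(Δ E_{-4})) f = (1/4)x^4 - 2x^3 + 27x^2 - 166x + 1879/4


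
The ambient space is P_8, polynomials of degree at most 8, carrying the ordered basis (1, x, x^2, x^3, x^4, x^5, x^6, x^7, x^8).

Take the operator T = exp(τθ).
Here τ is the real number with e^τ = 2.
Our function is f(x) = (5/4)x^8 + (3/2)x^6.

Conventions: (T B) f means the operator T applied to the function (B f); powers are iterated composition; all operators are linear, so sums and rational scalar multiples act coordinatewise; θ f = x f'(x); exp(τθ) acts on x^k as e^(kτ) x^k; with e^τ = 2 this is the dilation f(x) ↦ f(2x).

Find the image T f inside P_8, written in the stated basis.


exp(τθ) x^k = e^(kτ) x^k; with e^τ = 2 this sends x^k to 2^k x^k
x^6 ↦ 64 x^6
x^8 ↦ 256 x^8
applying this coordinatewise to f: exp(τθ) f = 320x^8 + 96x^6

the image equals g(x) = 320x^8 + 96x^6


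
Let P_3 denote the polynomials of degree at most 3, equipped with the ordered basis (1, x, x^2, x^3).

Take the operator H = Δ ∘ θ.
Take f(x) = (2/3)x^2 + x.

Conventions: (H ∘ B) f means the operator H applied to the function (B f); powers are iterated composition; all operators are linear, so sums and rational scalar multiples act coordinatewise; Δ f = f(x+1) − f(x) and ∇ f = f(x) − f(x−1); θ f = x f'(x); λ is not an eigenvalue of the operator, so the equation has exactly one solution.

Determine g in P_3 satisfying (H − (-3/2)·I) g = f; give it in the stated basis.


the result is g(x) = (4/9)x^2 - (14/27)x - 20/81

write g with unknown coordinates in the stated basis and equate coefficients in (H − (-3/2)·I) g = f
solving from the highest basis element down gives g = (4/9)x^2 - (14/27)x - 20/81
check: H g = (16/9)x + 10/27
so H g − (-3/2)·g = (2/3)x^2 + x = f ✓


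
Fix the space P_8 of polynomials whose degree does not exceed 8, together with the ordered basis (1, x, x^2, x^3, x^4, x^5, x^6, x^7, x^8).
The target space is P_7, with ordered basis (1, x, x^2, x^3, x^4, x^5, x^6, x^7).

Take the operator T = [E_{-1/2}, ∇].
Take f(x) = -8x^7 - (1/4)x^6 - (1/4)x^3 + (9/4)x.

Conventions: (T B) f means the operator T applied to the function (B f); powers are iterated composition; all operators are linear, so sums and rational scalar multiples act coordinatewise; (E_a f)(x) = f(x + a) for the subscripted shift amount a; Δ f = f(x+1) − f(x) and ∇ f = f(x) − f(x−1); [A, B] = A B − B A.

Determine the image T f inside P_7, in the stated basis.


∇ f = -56x^6 + (333/2)x^5 - (1105/4)x^4 + 275x^3 - 165x^2 + (221/4)x - 23/4
E_{-1/2} ∇ f = -56x^6 + (669/2)x^5 - (1805/2)x^4 + (5535/4)x^3 - (2505/2)x^2 + (20069/32)x - 4235/32
E_{-1/2} f = -8x^7 + (111/4)x^6 - (165/4)x^5 + (545/16)x^4 - (137/8)x^3 + (345/64)x^2 + (79/64)x - 265/256
∇ E_{-1/2} f = -56x^6 + (669/2)x^5 - (1805/2)x^4 + (5535/4)x^3 - (2505/2)x^2 + (20069/32)x - 4235/32
[E_{-1/2}, ∇] f = 0

the result is g(x) = 0


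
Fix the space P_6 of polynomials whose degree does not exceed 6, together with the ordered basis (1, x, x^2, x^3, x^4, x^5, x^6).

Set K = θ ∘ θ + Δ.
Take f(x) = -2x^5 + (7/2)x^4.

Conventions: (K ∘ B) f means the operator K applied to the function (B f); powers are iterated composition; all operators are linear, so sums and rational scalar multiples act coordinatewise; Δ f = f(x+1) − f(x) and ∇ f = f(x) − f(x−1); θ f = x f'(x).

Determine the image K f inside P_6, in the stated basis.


g(x) = -50x^5 + 46x^4 - 6x^3 + x^2 + 4x + 3/2

θ f = -10x^5 + 14x^4
θ θ f = -50x^5 + 56x^4
Δ f = -10x^4 - 6x^3 + x^2 + 4x + 3/2
(θ ∘ θ + Δ) f = -50x^5 + 46x^4 - 6x^3 + x^2 + 4x + 3/2


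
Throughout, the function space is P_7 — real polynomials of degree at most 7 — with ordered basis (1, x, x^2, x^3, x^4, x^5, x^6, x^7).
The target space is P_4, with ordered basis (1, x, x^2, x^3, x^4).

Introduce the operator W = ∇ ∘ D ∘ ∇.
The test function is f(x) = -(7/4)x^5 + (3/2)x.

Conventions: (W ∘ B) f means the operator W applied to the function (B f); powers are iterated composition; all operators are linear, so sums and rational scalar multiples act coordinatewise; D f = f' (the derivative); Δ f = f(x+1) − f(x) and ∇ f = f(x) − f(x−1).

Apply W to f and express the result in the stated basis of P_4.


the image equals g(x) = -105x^2 + 210x - 245/2

∇ f = -(35/4)x^4 + (35/2)x^3 - (35/2)x^2 + (35/4)x - 1/4
D ∇ f = -35x^3 + (105/2)x^2 - 35x + 35/4
∇ D ∇ f = -105x^2 + 210x - 245/2


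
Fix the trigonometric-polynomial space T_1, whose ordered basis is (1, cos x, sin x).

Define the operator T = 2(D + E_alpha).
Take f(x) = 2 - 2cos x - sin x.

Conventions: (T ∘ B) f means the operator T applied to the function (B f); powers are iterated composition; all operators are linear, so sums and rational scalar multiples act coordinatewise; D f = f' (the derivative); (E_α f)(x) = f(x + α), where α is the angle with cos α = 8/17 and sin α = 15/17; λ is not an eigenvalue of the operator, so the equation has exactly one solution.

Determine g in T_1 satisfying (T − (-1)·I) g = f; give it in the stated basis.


g(x) = 2/3 - (2/305)cos x - (161/305)sin x

write g with unknown coordinates in the stated basis and equate coefficients in (T − (-1)·I) g = f
solving from the highest basis element down gives g = 2/3 - (2/305)cos x - (161/305)sin x
check: T g = 4/3 - (608/305)cos x - (144/305)sin x
so T g − (-1)·g = 2 - 2cos x - sin x = f ✓


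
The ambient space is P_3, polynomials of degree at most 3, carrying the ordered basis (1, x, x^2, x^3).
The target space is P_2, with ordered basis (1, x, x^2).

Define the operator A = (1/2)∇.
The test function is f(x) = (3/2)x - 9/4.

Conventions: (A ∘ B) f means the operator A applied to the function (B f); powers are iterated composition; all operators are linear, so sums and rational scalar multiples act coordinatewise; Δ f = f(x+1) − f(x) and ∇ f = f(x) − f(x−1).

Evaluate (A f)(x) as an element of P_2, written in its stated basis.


∇ f = 3/2
((1/2)∇) f = 3/4

g(x) = 3/4


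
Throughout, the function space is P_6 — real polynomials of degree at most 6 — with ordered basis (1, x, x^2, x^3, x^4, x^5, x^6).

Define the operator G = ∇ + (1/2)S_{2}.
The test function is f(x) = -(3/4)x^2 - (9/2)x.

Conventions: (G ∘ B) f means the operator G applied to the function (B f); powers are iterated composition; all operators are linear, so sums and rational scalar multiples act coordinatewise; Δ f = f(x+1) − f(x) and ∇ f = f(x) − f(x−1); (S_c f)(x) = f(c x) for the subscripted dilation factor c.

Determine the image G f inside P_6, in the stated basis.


∇ f = -(3/2)x - 15/4
S_{2} f = -3x^2 - 9x
((1/2)S_{2}) f = -(3/2)x^2 - (9/2)x
(∇ + (1/2)S_{2}) f = -(3/2)x^2 - 6x - 15/4

g(x) = -(3/2)x^2 - 6x - 15/4


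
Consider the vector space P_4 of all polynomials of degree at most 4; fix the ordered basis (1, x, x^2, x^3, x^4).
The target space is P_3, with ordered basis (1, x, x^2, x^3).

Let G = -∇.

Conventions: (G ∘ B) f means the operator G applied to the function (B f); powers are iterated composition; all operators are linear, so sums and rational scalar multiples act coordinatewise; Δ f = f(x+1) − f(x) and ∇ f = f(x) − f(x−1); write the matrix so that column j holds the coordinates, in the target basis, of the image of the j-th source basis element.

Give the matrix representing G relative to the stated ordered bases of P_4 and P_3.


the matrix is [[0, -1, 1, -1, 1]; [0, 0, -2, 3, -4]; [0, 0, 0, -3, 6]; [0, 0, 0, 0, -4]] (rows listed top to bottom)

image of 1: 0
image of x: -1
image of x^2: -2x + 1
image of x^3: -3x^2 + 3x - 1
image of x^4: -4x^3 + 6x^2 - 4x + 1
each image's coordinates form column j of the matrix


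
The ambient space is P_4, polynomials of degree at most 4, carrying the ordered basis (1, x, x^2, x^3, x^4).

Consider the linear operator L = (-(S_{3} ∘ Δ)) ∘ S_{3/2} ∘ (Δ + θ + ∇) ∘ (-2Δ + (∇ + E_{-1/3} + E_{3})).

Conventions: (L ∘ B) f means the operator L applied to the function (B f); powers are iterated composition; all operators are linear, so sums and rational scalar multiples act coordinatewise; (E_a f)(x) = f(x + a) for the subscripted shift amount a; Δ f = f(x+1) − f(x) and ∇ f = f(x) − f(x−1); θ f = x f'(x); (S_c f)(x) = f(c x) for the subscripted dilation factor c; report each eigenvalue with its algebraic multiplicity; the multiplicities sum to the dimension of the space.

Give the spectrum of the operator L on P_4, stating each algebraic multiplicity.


image of 1: 0
image of x: -3
image of x^2: -54x - 26
image of x^3: -(2187/4)x^2 - (1917/4)x - 509/4
image of x^4: -4374x^3 - (10935/2)x^2 - (6219/2)x - 7351/9
the matrix is upper triangular; its diagonal is (0, 0, 0, 0, 0)
for a triangular matrix the eigenvalues are the diagonal entries, with algebraic multiplicity their repetition count

λ = 0 (multiplicity 5)


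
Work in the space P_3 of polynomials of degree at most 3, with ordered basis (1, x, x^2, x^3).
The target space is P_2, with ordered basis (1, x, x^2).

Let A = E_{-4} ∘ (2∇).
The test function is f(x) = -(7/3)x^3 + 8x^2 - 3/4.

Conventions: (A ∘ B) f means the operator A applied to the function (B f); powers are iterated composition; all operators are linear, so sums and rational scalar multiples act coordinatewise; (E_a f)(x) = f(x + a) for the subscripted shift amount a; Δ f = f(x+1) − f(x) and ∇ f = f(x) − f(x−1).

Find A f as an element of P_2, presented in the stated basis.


the result is g(x) = -14x^2 + 158x - 1286/3

∇ f = -7x^2 + 23x - 31/3
(2∇) f = -14x^2 + 46x - 62/3
E_{-4} (2∇) f = -14x^2 + 158x - 1286/3


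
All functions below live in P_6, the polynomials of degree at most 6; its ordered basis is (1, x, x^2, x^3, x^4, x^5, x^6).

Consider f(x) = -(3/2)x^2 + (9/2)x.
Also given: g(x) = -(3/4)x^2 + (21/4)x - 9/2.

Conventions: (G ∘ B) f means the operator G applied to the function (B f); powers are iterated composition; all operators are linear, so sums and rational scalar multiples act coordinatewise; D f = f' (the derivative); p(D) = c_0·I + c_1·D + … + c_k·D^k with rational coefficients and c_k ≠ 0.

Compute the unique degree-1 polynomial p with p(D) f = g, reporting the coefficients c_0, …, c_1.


p(D) = (1/2)·I − D, i.e. c_0 = 1/2, c_1 = -1

D^0 f = -(3/2)x^2 + (9/2)x
D^1 f = -3x + 9/2
matching coefficients of g against c_0 f + c_1 Df + … from the top degree down determines the c_i
solution: c_0 = 1/2, c_1 = -1


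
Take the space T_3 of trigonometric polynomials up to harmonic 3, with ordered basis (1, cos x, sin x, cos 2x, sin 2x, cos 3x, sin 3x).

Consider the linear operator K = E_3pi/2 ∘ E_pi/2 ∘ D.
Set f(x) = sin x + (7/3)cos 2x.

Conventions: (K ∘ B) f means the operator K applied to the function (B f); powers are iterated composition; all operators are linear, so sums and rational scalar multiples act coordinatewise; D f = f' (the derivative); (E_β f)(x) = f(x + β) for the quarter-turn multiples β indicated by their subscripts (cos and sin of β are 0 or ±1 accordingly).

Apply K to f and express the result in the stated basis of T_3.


D f = cos x - (14/3)sin 2x
E_pi/2 D f = -sin x + (14/3)sin 2x
E_3pi/2 E_pi/2 D f = cos x - (14/3)sin 2x

g(x) = cos x - (14/3)sin 2x


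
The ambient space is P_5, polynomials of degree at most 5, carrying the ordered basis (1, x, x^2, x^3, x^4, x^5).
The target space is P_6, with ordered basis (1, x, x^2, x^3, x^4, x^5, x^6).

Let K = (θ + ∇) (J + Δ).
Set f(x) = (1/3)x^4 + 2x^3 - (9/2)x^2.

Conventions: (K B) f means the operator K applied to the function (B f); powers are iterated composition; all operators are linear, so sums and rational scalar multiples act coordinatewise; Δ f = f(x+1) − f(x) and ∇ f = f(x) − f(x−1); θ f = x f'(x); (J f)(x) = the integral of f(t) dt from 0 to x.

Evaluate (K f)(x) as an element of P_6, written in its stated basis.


J f = (1/15)x^5 + (1/2)x^4 - (3/2)x^3
Δ f = (4/3)x^3 + 8x^2 - (5/3)x - 13/6
(J + Δ) f = (1/15)x^5 + (1/2)x^4 - (1/6)x^3 + 8x^2 - (5/3)x - 13/6
θ (J + Δ) f = (1/3)x^5 + 2x^4 - (1/2)x^3 + 16x^2 - (5/3)x
∇ (J + Δ) f = (1/3)x^4 + (4/3)x^3 - (17/6)x^2 + (109/6)x - 154/15
(θ + ∇) (J + Δ) f = (1/3)x^5 + (7/3)x^4 + (5/6)x^3 + (79/6)x^2 + (33/2)x - 154/15

g(x) = (1/3)x^5 + (7/3)x^4 + (5/6)x^3 + (79/6)x^2 + (33/2)x - 154/15


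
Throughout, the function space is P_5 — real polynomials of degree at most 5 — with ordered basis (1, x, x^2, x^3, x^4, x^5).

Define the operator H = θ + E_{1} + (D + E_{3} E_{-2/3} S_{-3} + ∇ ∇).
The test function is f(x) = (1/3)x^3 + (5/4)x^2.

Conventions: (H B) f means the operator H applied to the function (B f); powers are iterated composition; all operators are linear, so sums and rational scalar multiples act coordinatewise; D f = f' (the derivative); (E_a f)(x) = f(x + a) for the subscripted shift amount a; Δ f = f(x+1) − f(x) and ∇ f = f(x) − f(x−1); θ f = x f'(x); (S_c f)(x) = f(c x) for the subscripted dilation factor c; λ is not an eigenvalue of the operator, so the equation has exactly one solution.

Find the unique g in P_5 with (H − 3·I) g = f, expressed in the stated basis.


write g with unknown coordinates in the stated basis and equate coefficients in (H − 3·I) g = f
solving from the highest basis element down gives g = -(1/78)x^3 - (19/156)x^2 - (5/312)x - 43/24
check: H g = (23/78)x^3 + (23/26)x^2 - (5/104)x - 43/8
so H g − 3·g = (1/3)x^3 + (5/4)x^2 = f ✓

the result is g(x) = -(1/78)x^3 - (19/156)x^2 - (5/312)x - 43/24


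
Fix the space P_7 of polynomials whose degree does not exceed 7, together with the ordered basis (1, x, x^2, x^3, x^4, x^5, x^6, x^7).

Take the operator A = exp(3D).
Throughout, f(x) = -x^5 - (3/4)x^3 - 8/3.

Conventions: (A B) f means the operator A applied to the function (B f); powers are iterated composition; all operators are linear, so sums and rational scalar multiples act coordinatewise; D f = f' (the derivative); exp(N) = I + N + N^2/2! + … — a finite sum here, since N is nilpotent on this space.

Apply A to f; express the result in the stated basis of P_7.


order-1 term: -15x^4 - (27/4)x^2
order-2 term: -90x^3 - (81/4)x
order-3 term: -270x^2 - 81/4
order-4 term: -405x
order-5 term: -243
the series for exp(3D) f terminates at order 5
exp(3D) f = -x^5 - 15x^4 - (363/4)x^3 - (1107/4)x^2 - (1701/4)x - 3191/12

the image equals g(x) = -x^5 - 15x^4 - (363/4)x^3 - (1107/4)x^2 - (1701/4)x - 3191/12


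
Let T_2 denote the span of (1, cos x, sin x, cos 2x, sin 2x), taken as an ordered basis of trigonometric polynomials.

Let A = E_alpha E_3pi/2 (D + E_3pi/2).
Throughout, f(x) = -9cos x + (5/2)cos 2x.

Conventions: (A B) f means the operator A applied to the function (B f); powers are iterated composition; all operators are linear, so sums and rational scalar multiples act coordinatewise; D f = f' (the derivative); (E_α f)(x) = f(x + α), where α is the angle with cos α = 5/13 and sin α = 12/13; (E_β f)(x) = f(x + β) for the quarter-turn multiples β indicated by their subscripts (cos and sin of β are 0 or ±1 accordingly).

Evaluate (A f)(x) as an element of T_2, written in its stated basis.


the result is g(x) = (605/338)cos 2x - (895/169)sin 2x

D f = 9sin x - 5sin 2x
E_3pi/2 f = -9sin x - (5/2)cos 2x
(D + E_3pi/2) f = -(5/2)cos 2x - 5sin 2x
E_3pi/2 (D + E_3pi/2) f = (5/2)cos 2x + 5sin 2x
E_alpha E_3pi/2 (D + E_3pi/2) f = (605/338)cos 2x - (895/169)sin 2x


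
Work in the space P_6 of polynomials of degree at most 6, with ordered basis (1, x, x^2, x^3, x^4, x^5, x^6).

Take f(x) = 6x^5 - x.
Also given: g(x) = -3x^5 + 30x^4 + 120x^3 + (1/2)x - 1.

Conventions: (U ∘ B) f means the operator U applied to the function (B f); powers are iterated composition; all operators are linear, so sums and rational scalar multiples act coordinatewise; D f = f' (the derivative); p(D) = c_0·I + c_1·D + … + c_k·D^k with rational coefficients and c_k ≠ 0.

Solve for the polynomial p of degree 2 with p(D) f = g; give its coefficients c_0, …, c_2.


D^0 f = 6x^5 - x
D^1 f = 30x^4 - 1
D^2 f = 120x^3
matching coefficients of g against c_0 f + c_1 Df + … from the top degree down determines the c_i
solution: c_0 = -1/2, c_1 = 1, c_2 = 1

p(D) = -(1/2)·I + D + D^2, i.e. c_0 = -1/2, c_1 = 1, c_2 = 1


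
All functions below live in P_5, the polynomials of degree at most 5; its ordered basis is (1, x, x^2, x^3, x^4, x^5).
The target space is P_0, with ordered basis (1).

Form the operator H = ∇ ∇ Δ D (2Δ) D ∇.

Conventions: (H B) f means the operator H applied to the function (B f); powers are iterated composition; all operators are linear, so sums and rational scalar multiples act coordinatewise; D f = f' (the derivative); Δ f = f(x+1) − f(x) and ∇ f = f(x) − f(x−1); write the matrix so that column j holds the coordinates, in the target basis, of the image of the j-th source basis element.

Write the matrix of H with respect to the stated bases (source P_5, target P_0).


image of 1: 0
image of x: 0
image of x^2: 0
image of x^3: 0
image of x^4: 0
image of x^5: 0
each image's coordinates form column j of the matrix

the matrix is [[0, 0, 0, 0, 0, 0]] (rows listed top to bottom)


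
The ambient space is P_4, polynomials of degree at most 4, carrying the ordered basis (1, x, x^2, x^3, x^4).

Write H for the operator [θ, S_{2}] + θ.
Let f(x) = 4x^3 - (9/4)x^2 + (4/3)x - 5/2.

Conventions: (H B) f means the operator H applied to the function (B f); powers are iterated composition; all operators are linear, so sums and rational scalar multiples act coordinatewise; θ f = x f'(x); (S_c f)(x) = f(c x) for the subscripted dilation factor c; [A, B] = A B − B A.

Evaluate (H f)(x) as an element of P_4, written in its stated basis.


g(x) = 12x^3 - (9/2)x^2 + (4/3)x

S_{2} f = 32x^3 - 9x^2 + (8/3)x - 5/2
θ S_{2} f = 96x^3 - 18x^2 + (8/3)x
θ f = 12x^3 - (9/2)x^2 + (4/3)x
S_{2} θ f = 96x^3 - 18x^2 + (8/3)x
[θ, S_{2}] f = 0
θ f = 12x^3 - (9/2)x^2 + (4/3)x
([θ, S_{2}] + θ) f = 12x^3 - (9/2)x^2 + (4/3)x


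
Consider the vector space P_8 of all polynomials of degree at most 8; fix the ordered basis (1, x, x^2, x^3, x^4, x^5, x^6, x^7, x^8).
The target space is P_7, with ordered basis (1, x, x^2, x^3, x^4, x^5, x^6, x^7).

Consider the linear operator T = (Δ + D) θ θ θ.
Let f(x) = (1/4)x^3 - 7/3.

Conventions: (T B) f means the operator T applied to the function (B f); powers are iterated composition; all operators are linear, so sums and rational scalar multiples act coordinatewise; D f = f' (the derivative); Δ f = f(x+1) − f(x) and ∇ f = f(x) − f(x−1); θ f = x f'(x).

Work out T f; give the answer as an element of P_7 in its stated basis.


g(x) = (81/2)x^2 + (81/4)x + 27/4

θ f = (3/4)x^3
θ θ f = (9/4)x^3
θ θ θ f = (27/4)x^3
Δ (θ θ) θ f = (81/4)x^2 + (81/4)x + 27/4
D (θ θ) θ f = (81/4)x^2
(Δ + D) (θ θ) θ f = (81/2)x^2 + (81/4)x + 27/4
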